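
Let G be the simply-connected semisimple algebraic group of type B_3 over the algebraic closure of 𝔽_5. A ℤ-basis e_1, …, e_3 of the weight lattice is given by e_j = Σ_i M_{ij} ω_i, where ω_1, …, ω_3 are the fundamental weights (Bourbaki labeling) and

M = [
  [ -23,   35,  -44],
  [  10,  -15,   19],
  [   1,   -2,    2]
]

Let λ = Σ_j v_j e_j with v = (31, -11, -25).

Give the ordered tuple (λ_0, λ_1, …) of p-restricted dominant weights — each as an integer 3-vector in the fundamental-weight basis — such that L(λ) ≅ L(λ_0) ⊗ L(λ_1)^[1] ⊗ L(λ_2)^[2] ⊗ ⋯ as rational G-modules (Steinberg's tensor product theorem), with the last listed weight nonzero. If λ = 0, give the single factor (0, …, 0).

In the fundamental-weight basis, λ has coordinates c = M·v (v = (31, -11, -25)):
  c_1 = (-23)·(31) + (35)·(-11) + (-44)·(-25) = 2
  c_2 = 10·31 + (-15)·(-11) + (19)·(-25) = 0
  c_3 = 1·31 + (-2)·(-11) + (2)·(-25) = 3
Writing each c_i in base p = 5:
  c_1 = 2 = 2·5^0
  c_2 = 0
  c_3 = 3 = 3·5^0
λ_0 = (2, 0, 3)

((2, 0, 3),)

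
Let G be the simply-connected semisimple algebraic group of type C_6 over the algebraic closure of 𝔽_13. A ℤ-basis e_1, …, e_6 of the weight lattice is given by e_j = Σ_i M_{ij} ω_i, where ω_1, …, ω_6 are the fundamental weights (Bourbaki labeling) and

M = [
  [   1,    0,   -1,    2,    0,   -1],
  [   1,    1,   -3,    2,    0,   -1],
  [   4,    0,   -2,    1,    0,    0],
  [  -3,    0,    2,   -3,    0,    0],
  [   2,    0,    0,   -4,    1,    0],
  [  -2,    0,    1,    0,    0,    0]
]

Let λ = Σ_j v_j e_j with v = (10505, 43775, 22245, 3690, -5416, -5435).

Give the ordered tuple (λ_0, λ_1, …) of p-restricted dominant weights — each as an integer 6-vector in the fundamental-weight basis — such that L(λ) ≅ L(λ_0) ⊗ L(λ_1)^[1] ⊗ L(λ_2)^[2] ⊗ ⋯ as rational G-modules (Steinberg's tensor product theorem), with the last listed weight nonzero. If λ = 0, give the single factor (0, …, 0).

Compute c_i = Σ_j M_{ij} v_j with v = (10505, 43775, 22245, 3690, -5416, -5435):
  c_1 = 1*10505 + 0*43775 + -1*22245 + 2*3690 + 0*-5416 + -1*-5435 = 1075
  c_2 = 1*10505 + 1*43775 + -3*22245 + 2*3690 + 0*-5416 + -1*-5435 = 360
  c_3 = 4*10505 + 0*43775 + -2*22245 + 1*3690 + 0*-5416 + 0*-5435 = 1220
  c_4 = -3*10505 + 0*43775 + 2*22245 + -3*3690 + 0*-5416 + 0*-5435 = 1905
  c_5 = 2*10505 + 0*43775 + 0*22245 + -4*3690 + 1*-5416 + 0*-5435 = 834
  c_6 = -2*10505 + 0*43775 + 1*22245 + 0*3690 + 0*-5416 + 0*-5435 = 1235
p = 13; digits c_i = Σ_j d_{ij}·13^j, 0 ≤ d_{ij} < 13:
  c_1 = 1075 = 9·13^0 + 4·13^1 + 6·13^2
  c_2 = 360 = 9·13^0 + 1·13^1 + 2·13^2
  c_3 = 1220 = 11·13^0 + 2·13^1 + 7·13^2
  c_4 = 1905 = 7·13^0 + 3·13^1 + 11·13^2
  c_5 = 834 = 2·13^0 + 12·13^1 + 4·13^2
  c_6 = 1235 = 0·13^0 + 4·13^1 + 7·13^2
Factor λ_0 = (9, 9, 11, 7, 2, 0)
Factor λ_1 = (4, 1, 2, 3, 12, 4)
Factor λ_2 = (6, 2, 7, 11, 4, 7)

((9, 9, 11, 7, 2, 0), (4, 1, 2, 3, 12, 4), (6, 2, 7, 11, 4, 7))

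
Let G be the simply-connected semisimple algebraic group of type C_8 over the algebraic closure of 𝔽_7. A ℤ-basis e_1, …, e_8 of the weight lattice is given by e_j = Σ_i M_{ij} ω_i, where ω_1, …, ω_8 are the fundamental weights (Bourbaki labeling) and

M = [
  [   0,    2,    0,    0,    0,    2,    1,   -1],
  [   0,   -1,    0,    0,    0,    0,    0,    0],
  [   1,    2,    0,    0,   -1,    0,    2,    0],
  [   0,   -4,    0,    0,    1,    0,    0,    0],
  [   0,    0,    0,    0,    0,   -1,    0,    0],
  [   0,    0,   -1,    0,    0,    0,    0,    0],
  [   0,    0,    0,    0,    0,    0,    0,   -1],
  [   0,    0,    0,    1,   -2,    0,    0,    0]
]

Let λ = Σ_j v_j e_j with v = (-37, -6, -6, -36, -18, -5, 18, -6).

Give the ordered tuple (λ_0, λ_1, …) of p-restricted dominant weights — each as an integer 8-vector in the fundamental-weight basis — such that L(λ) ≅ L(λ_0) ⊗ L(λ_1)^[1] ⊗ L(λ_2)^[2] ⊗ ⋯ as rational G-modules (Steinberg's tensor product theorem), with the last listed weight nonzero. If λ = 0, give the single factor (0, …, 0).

((2, 6, 5, 6, 5, 6, 6, 0),)

Compute c_i = Σ_j M_{ij} v_j with v = (-37, -6, -6, -36, -18, -5, 18, -6):
  c_1 = (0)·(-37) + (2)·(-6) + (0)·(-6) + (0)·(-36) + (0)·(-18) + (2)·(-5) + (1)·(18) + (-1)·(-6) = 2
  c_2 = (0)·(-37) + (-1)·(-6) + (0)·(-6) + (0)·(-36) + (0)·(-18) + (0)·(-5) + (0)·(18) + (0)·(-6) = 6
  c_3 = (1)·(-37) + (2)·(-6) + (0)·(-6) + (0)·(-36) + (-1)·(-18) + (0)·(-5) + (2)·(18) + (0)·(-6) = 5
  c_4 = (0)·(-37) + (-4)·(-6) + (0)·(-6) + (0)·(-36) + (1)·(-18) + (0)·(-5) + (0)·(18) + (0)·(-6) = 6
  c_5 = (0)·(-37) + (0)·(-6) + (0)·(-6) + (0)·(-36) + (0)·(-18) + (-1)·(-5) + (0)·(18) + (0)·(-6) = 5
  c_6 = (0)·(-37) + (0)·(-6) + (-1)·(-6) + (0)·(-36) + (0)·(-18) + (0)·(-5) + (0)·(18) + (0)·(-6) = 6
  c_7 = (0)·(-37) + (0)·(-6) + (0)·(-6) + (0)·(-36) + (0)·(-18) + (0)·(-5) + (0)·(18) + (-1)·(-6) = 6
  c_8 = (0)·(-37) + (0)·(-6) + (0)·(-6) + (1)·(-36) + (-2)·(-18) + (0)·(-5) + (0)·(18) + (0)·(-6) = 0
Base-7 expansion of each c_i:
  c_1 = 2 = 2·7^0
  c_2 = 6 = 6·7^0
  c_3 = 5 = 5·7^0
  c_4 = 6 = 6·7^0
  c_5 = 5 = 5·7^0
  c_6 = 6 = 6·7^0
  c_7 = 6 = 6·7^0
  c_8 = 0
Factor λ_0 = (2, 6, 5, 6, 5, 6, 6, 0)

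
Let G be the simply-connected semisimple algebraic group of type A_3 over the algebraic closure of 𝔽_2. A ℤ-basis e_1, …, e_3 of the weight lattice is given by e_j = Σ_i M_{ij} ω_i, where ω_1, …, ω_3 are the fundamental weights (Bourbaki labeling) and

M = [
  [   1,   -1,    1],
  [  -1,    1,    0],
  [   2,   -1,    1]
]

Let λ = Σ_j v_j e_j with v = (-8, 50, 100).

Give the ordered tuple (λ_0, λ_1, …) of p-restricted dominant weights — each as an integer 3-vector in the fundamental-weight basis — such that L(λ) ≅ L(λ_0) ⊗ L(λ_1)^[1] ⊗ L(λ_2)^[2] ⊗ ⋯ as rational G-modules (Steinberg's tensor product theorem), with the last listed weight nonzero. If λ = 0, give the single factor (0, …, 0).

Compute c_i = Σ_j M_{ij} v_j with v = (-8, 50, 100):
  c_1 = (1)·(-8) + (-1)·(50) + 1·100 = 42
  c_2 = (-1)·(-8) + 1·50 + 0·100 = 58
  c_3 = (2)·(-8) + (-1)·(50) + 1·100 = 34
p = 2; digits c_i = Σ_j d_{ij}·2^j, 0 ≤ d_{ij} < 2:
  c_1 = 42 = 0·2^0 + 1·2^1 + 0·2^2 + 1·2^3 + 0·2^4 + 1·2^5
  c_2 = 58 = 0·2^0 + 1·2^1 + 0·2^2 + 1·2^3 + 1·2^4 + 1·2^5
  c_3 = 34 = 0·2^0 + 1·2^1 + 0·2^2 + 0·2^3 + 0·2^4 + 1·2^5
p-restricted factor λ_0 = (0, 0, 0)
p-restricted factor λ_1 = (1, 1, 1)
p-restricted factor λ_2 = (0, 0, 0)
p-restricted factor λ_3 = (1, 1, 0)
p-restricted factor λ_4 = (0, 1, 0)
p-restricted factor λ_5 = (1, 1, 1)

((0, 0, 0), (1, 1, 1), (0, 0, 0), (1, 1, 0), (0, 1, 0), (1, 1, 1))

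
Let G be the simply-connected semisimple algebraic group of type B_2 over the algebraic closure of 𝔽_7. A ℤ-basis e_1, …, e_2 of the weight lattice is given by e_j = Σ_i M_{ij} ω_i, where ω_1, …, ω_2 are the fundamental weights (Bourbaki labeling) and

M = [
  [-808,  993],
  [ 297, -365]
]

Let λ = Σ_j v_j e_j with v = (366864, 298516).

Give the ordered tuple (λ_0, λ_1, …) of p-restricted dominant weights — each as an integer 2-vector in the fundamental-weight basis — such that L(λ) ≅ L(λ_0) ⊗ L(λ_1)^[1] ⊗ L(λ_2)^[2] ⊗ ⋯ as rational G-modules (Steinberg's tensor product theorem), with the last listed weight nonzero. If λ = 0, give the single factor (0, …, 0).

((3, 2), (4, 3), (5, 5))

In the fundamental-weight basis, λ has coordinates c = M·v (v = (366864, 298516)):
  c_1 = (-808)·(366864) + 993·298516 = 276
  c_2 = 297·366864 + (-365)·(298516) = 268
Writing each c_i in base p = 7:
  c_1 = 276 = 3·7^0 + 4·7^1 + 5·7^2
  c_2 = 268 = 2·7^0 + 3·7^1 + 5·7^2
Factor λ_0 = (3, 2)
Factor λ_1 = (4, 3)
Factor λ_2 = (5, 5)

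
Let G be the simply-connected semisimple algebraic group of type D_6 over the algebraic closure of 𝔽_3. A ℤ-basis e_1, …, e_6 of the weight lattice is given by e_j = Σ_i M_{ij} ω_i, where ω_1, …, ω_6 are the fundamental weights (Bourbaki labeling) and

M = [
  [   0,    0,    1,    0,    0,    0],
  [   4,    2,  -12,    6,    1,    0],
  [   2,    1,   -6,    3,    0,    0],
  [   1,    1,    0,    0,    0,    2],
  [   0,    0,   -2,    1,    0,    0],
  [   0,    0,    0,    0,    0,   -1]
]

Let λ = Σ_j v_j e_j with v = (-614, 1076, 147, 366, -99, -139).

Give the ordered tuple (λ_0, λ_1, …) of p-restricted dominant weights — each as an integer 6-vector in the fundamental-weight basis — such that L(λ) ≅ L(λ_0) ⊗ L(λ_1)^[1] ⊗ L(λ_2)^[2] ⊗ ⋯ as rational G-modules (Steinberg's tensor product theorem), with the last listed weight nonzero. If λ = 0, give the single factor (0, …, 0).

((0, 2, 1, 1, 0, 1), (1, 0, 0, 1, 0, 1), (1, 0, 1, 2, 2, 0), (2, 1, 2, 0, 2, 2), (1, 0, 0, 2, 0, 1))

Converting to the ω-basis (c_i = row i of M dotted with v = (-614, 1076, 147, 366, -99, -139)):
  c_1 = (0)·(-614) + 0·1076 + 1·147 + 0·366 + (0)·(-99) + (0)·(-139) = 147
  c_2 = (4)·(-614) + 2·1076 + (-12)·(147) + 6·366 + (1)·(-99) + (0)·(-139) = 29
  c_3 = (2)·(-614) + 1·1076 + (-6)·(147) + 3·366 + (0)·(-99) + (0)·(-139) = 64
  c_4 = (1)·(-614) + 1·1076 + 0·147 + 0·366 + (0)·(-99) + (2)·(-139) = 184
  c_5 = (0)·(-614) + 0·1076 + (-2)·(147) + 1·366 + (0)·(-99) + (0)·(-139) = 72
  c_6 = (0)·(-614) + 0·1076 + 0·147 + 0·366 + (0)·(-99) + (-1)·(-139) = 139
Base-3 expansion of each c_i:
  c_1 = 147 = 0·3^0 + 1·3^1 + 1·3^2 + 2·3^3 + 1·3^4
  c_2 = 29 = 2·3^0 + 0·3^1 + 0·3^2 + 1·3^3
  c_3 = 64 = 1·3^0 + 0·3^1 + 1·3^2 + 2·3^3
  c_4 = 184 = 1·3^0 + 1·3^1 + 2·3^2 + 0·3^3 + 2·3^4
  c_5 = 72 = 0·3^0 + 0·3^1 + 2·3^2 + 2·3^3
  c_6 = 139 = 1·3^0 + 1·3^1 + 0·3^2 + 2·3^3 + 1·3^4
Factor λ_0 = (0, 2, 1, 1, 0, 1)
Factor λ_1 = (1, 0, 0, 1, 0, 1)
Factor λ_2 = (1, 0, 1, 2, 2, 0)
Factor λ_3 = (2, 1, 2, 0, 2, 2)
Factor λ_4 = (1, 0, 0, 2, 0, 1)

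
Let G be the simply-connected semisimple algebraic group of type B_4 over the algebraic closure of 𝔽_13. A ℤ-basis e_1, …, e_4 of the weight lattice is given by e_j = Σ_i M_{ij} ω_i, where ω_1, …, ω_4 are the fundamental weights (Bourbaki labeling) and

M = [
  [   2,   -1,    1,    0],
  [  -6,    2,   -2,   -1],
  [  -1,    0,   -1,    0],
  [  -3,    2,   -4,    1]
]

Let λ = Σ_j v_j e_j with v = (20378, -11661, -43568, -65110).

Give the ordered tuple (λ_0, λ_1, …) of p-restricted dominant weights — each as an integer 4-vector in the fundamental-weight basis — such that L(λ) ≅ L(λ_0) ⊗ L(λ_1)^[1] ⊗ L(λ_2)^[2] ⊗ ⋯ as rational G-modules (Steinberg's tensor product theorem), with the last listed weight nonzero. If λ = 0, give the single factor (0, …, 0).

((9, 0, 11, 6), (4, 5, 2, 2), (0, 0, 7, 3), (4, 3, 10, 11))

Converting to the ω-basis (c_i = row i of M dotted with v = (20378, -11661, -43568, -65110)):
  c_1 = 2*20378 + -1*-11661 + 1*-43568 + 0*-65110 = 8849
  c_2 = -6*20378 + 2*-11661 + -2*-43568 + -1*-65110 = 6656
  c_3 = -1*20378 + 0*-11661 + -1*-43568 + 0*-65110 = 23190
  c_4 = -3*20378 + 2*-11661 + -4*-43568 + 1*-65110 = 24706
p = 13; digits c_i = Σ_j d_{ij}·13^j, 0 ≤ d_{ij} < 13:
  c_1 = 8849 = 9·13^0 + 4·13^1 + 0·13^2 + 4·13^3
  c_2 = 6656 = 0·13^0 + 5·13^1 + 0·13^2 + 3·13^3
  c_3 = 23190 = 11·13^0 + 2·13^1 + 7·13^2 + 10·13^3
  c_4 = 24706 = 6·13^0 + 2·13^1 + 3·13^2 + 11·13^3
Factor λ_0 = (9, 0, 11, 6)
Factor λ_1 = (4, 5, 2, 2)
Factor λ_2 = (0, 0, 7, 3)
Factor λ_3 = (4, 3, 10, 11)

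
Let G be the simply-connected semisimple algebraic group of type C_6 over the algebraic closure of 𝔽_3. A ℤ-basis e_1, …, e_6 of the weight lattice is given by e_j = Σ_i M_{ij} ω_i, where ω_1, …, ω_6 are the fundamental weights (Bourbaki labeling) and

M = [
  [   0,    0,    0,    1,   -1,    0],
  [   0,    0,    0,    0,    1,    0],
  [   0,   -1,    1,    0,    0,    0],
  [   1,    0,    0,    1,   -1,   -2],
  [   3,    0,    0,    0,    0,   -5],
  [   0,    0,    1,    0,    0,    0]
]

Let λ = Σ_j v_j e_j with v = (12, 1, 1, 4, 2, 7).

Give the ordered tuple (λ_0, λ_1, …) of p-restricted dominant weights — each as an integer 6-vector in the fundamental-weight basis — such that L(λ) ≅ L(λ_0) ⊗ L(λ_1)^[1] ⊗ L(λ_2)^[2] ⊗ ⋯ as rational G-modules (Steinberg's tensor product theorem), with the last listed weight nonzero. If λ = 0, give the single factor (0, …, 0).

Change of basis e → ω: c = M·v where v = (12, 1, 1, 4, 2, 7):
  c_1 = 0*12 + 0*1 + 0*1 + 1*4 + -1*2 + 0*7 = 2
  c_2 = 0*12 + 0*1 + 0*1 + 0*4 + 1*2 + 0*7 = 2
  c_3 = 0*12 + -1*1 + 1*1 + 0*4 + 0*2 + 0*7 = 0
  c_4 = 1*12 + 0*1 + 0*1 + 1*4 + -1*2 + -2*7 = 0
  c_5 = 3*12 + 0*1 + 0*1 + 0*4 + 0*2 + -5*7 = 1
  c_6 = 0*12 + 0*1 + 1*1 + 0*4 + 0*2 + 0*7 = 1
Base-3 expansion of each c_i:
  c_1 = 2 = 2·3^0
  c_2 = 2 = 2·3^0
  c_3 = 0
  c_4 = 0
  c_5 = 1 = 1·3^0
  c_6 = 1 = 1·3^0
λ_0 = (2, 2, 0, 0, 1, 1)

((2, 2, 0, 0, 1, 1),)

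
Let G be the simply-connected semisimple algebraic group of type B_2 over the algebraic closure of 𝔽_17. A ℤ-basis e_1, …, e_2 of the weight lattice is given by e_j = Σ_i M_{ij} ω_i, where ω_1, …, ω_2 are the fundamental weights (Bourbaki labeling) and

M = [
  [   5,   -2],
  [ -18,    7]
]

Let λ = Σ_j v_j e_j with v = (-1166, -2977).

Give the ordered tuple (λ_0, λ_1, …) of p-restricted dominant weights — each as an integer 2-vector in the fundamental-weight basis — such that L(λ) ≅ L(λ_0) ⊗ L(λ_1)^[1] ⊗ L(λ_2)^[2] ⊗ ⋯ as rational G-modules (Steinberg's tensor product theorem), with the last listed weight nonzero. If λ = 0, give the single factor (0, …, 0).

((5, 13), (7, 8))

Change of basis e → ω: c = M·v where v = (-1166, -2977):
  c_1 = 5*-1166 + -2*-2977 = 124
  c_2 = -18*-1166 + 7*-2977 = 149
p = 17; digits c_i = Σ_j d_{ij}·17^j, 0 ≤ d_{ij} < 17:
  c_1 = 124 = 5·17^0 + 7·17^1
  c_2 = 149 = 13·17^0 + 8·17^1
p-restricted factor λ_0 = (5, 13)
p-restricted factor λ_1 = (7, 8)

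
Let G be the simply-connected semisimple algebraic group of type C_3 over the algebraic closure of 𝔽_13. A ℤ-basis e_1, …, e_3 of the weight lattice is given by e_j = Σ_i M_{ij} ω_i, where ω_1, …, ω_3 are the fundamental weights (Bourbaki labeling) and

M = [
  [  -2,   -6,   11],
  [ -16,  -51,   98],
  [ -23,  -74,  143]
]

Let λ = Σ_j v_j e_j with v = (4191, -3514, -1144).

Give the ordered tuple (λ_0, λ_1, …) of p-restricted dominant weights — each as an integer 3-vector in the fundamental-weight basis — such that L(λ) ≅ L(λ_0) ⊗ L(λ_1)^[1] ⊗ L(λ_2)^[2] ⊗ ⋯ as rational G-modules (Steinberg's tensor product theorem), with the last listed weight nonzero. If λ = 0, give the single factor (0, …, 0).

((1, 7, 12), (9, 3, 3))

In the fundamental-weight basis, λ has coordinates c = M·v (v = (4191, -3514, -1144)):
  c_1 = (-2)·(4191) + (-6)·(-3514) + (11)·(-1144) = 118
  c_2 = (-16)·(4191) + (-51)·(-3514) + (98)·(-1144) = 46
  c_3 = (-23)·(4191) + (-74)·(-3514) + (143)·(-1144) = 51
Writing each c_i in base p = 13:
  c_1 = 118 = 1·13^0 + 9·13^1
  c_2 = 46 = 7·13^0 + 3·13^1
  c_3 = 51 = 12·13^0 + 3·13^1
λ_0 = (1, 7, 12)
λ_1 = (9, 3, 3)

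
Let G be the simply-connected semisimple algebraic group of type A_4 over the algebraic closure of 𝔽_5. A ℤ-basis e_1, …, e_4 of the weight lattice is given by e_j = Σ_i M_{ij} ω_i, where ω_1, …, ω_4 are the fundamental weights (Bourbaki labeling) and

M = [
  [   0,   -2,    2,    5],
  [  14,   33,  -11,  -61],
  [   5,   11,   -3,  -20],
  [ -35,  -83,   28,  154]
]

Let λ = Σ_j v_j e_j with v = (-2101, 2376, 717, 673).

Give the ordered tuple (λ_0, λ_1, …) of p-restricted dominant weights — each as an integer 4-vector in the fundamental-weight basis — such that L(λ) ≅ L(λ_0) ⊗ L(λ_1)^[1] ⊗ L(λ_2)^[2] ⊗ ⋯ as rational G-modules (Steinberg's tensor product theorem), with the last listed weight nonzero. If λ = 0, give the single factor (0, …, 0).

((2, 4, 0, 0), (4, 0, 4, 4), (1, 2, 0, 1))

In the fundamental-weight basis, λ has coordinates c = M·v (v = (-2101, 2376, 717, 673)):
  c_1 = 0*-2101 + -2*2376 + 2*717 + 5*673 = 47
  c_2 = 14*-2101 + 33*2376 + -11*717 + -61*673 = 54
  c_3 = 5*-2101 + 11*2376 + -3*717 + -20*673 = 20
  c_4 = -35*-2101 + -83*2376 + 28*717 + 154*673 = 45
Base-5 expansion of each c_i:
  c_1 = 47 = 2·5^0 + 4·5^1 + 1·5^2
  c_2 = 54 = 4·5^0 + 0·5^1 + 2·5^2
  c_3 = 20 = 0·5^0 + 4·5^1
  c_4 = 45 = 0·5^0 + 4·5^1 + 1·5^2
Factor λ_0 = (2, 4, 0, 0)
Factor λ_1 = (4, 0, 4, 4)
Factor λ_2 = (1, 2, 0, 1)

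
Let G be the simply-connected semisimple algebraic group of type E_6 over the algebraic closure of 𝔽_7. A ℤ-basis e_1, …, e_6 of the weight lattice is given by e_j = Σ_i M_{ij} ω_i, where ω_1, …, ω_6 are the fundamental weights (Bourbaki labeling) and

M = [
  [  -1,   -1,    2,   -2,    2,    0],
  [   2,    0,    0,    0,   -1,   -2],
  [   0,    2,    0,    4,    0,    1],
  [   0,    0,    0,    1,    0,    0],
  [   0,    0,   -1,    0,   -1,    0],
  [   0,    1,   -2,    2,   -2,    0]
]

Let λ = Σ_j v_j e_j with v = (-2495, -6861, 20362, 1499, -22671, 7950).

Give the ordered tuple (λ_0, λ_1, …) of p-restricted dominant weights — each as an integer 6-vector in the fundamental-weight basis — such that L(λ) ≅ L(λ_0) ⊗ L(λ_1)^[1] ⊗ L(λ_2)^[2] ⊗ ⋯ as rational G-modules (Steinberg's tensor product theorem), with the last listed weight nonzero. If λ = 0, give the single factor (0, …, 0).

((4, 3, 0, 1, 6, 6), (3, 2, 4, 4, 0, 2), (0, 1, 4, 2, 5, 1), (5, 5, 0, 4, 6, 2))

Change of basis e → ω: c = M·v where v = (-2495, -6861, 20362, 1499, -22671, 7950):
  c_1 = -1*-2495 + -1*-6861 + 2*20362 + -2*1499 + 2*-22671 + 0*7950 = 1740
  c_2 = 2*-2495 + 0*-6861 + 0*20362 + 0*1499 + -1*-22671 + -2*7950 = 1781
  c_3 = 0*-2495 + 2*-6861 + 0*20362 + 4*1499 + 0*-22671 + 1*7950 = 224
  c_4 = 0*-2495 + 0*-6861 + 0*20362 + 1*1499 + 0*-22671 + 0*7950 = 1499
  c_5 = 0*-2495 + 0*-6861 + -1*20362 + 0*1499 + -1*-22671 + 0*7950 = 2309
  c_6 = 0*-2495 + 1*-6861 + -2*20362 + 2*1499 + -2*-22671 + 0*7950 = 755
Expand coordinatewise in base 7:
  c_1 = 1740 = 4·7^0 + 3·7^1 + 0·7^2 + 5·7^3
  c_2 = 1781 = 3·7^0 + 2·7^1 + 1·7^2 + 5·7^3
  c_3 = 224 = 0·7^0 + 4·7^1 + 4·7^2
  c_4 = 1499 = 1·7^0 + 4·7^1 + 2·7^2 + 4·7^3
  c_5 = 2309 = 6·7^0 + 0·7^1 + 5·7^2 + 6·7^3
  c_6 = 755 = 6·7^0 + 2·7^1 + 1·7^2 + 2·7^3
p-restricted factor λ_0 = (4, 3, 0, 1, 6, 6)
p-restricted factor λ_1 = (3, 2, 4, 4, 0, 2)
p-restricted factor λ_2 = (0, 1, 4, 2, 5, 1)
p-restricted factor λ_3 = (5, 5, 0, 4, 6, 2)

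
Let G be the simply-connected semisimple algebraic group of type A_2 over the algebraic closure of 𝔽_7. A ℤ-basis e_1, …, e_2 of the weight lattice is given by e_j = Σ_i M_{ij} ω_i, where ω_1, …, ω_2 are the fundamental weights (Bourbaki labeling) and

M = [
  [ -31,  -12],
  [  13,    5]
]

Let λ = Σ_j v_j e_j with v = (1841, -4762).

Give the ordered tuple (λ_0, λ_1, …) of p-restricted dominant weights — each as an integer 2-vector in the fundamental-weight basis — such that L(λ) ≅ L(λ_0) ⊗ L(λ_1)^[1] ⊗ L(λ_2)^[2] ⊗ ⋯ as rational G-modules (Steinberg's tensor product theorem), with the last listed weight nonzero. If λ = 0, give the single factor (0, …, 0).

In the fundamental-weight basis, λ has coordinates c = M·v (v = (1841, -4762)):
  c_1 = -31*1841 + -12*-4762 = 73
  c_2 = 13*1841 + 5*-4762 = 123
Expand coordinatewise in base 7:
  c_1 = 73 = 3·7^0 + 3·7^1 + 1·7^2
  c_2 = 123 = 4·7^0 + 3·7^1 + 2·7^2
p-restricted factor λ_0 = (3, 4)
p-restricted factor λ_1 = (3, 3)
p-restricted factor λ_2 = (1, 2)

((3, 4), (3, 3), (1, 2))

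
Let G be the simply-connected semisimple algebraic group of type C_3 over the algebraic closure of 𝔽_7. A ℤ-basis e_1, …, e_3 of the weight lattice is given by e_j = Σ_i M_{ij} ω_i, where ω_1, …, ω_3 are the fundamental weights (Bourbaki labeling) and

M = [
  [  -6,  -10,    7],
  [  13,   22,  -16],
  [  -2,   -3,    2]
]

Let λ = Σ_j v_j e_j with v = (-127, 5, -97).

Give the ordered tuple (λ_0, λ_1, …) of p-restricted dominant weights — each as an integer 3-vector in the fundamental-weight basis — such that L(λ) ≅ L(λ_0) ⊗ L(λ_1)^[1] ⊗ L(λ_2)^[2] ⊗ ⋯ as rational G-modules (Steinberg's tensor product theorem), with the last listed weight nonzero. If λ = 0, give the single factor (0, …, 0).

((5, 4, 3), (4, 1, 6))

ω-coordinates c = M·v, v = (-127, 5, -97):
  c_1 = (-6)·(-127) + (-10)·(5) + (7)·(-97) = 33
  c_2 = (13)·(-127) + 22·5 + (-16)·(-97) = 11
  c_3 = (-2)·(-127) + (-3)·(5) + (2)·(-97) = 45
Writing each c_i in base p = 7:
  c_1 = 33 = 5·7^0 + 4·7^1
  c_2 = 11 = 4·7^0 + 1·7^1
  c_3 = 45 = 3·7^0 + 6·7^1
p-restricted factor λ_0 = (5, 4, 3)
p-restricted factor λ_1 = (4, 1, 6)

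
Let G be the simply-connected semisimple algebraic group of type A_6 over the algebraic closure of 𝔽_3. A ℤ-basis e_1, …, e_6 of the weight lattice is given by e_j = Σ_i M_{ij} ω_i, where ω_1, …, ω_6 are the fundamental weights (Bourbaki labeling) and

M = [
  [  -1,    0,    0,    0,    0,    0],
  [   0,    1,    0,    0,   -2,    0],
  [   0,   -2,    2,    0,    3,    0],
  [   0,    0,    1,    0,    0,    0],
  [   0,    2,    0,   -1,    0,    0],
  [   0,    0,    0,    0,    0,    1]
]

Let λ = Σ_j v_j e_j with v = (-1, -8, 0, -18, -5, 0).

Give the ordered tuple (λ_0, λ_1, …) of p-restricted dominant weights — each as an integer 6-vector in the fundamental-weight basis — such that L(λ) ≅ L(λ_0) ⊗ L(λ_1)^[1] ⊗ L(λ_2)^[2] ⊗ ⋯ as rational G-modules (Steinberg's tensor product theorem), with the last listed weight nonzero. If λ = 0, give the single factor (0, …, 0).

Compute c_i = Σ_j M_{ij} v_j with v = (-1, -8, 0, -18, -5, 0):
  c_1 = -1*-1 + 0*-8 + 0*0 + 0*-18 + 0*-5 + 0*0 = 1
  c_2 = 0*-1 + 1*-8 + 0*0 + 0*-18 + -2*-5 + 0*0 = 2
  c_3 = 0*-1 + -2*-8 + 2*0 + 0*-18 + 3*-5 + 0*0 = 1
  c_4 = 0*-1 + 0*-8 + 1*0 + 0*-18 + 0*-5 + 0*0 = 0
  c_5 = 0*-1 + 2*-8 + 0*0 + -1*-18 + 0*-5 + 0*0 = 2
  c_6 = 0*-1 + 0*-8 + 0*0 + 0*-18 + 0*-5 + 1*0 = 0
Expand coordinatewise in base 3:
  c_1 = 1 = 1·3^0
  c_2 = 2 = 2·3^0
  c_3 = 1 = 1·3^0
  c_4 = 0
  c_5 = 2 = 2·3^0
  c_6 = 0
Factor λ_0 = (1, 2, 1, 0, 2, 0)

((1, 2, 1, 0, 2, 0),)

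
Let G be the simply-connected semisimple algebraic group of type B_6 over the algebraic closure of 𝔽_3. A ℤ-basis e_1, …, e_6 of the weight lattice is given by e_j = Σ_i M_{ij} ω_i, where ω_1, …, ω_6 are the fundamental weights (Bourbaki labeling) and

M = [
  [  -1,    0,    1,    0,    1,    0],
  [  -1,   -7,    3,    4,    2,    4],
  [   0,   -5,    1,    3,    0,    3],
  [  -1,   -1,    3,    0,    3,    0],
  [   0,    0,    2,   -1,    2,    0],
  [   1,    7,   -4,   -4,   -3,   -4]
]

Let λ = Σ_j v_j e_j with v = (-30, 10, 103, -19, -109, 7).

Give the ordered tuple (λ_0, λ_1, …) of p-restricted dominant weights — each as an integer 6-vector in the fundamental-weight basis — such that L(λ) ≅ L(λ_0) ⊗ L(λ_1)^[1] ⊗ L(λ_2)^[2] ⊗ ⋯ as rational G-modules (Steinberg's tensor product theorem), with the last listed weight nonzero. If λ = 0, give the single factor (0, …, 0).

Change of basis e → ω: c = M·v where v = (-30, 10, 103, -19, -109, 7):
  c_1 = (-1)·(-30) + 0·10 + 1·103 + (0)·(-19) + (1)·(-109) + 0·7 = 24
  c_2 = (-1)·(-30) + (-7)·(10) + 3·103 + (4)·(-19) + (2)·(-109) + 4·7 = 3
  c_3 = (0)·(-30) + (-5)·(10) + 1·103 + (3)·(-19) + (0)·(-109) + 3·7 = 17
  c_4 = (-1)·(-30) + (-1)·(10) + 3·103 + (0)·(-19) + (3)·(-109) + 0·7 = 2
  c_5 = (0)·(-30) + 0·10 + 2·103 + (-1)·(-19) + (2)·(-109) + 0·7 = 7
  c_6 = (1)·(-30) + 7·10 + (-4)·(103) + (-4)·(-19) + (-3)·(-109) + (-4)·(7) = 3
Base-3 expansion of each c_i:
  c_1 = 24 = 0·3^0 + 2·3^1 + 2·3^2
  c_2 = 3 = 0·3^0 + 1·3^1
  c_3 = 17 = 2·3^0 + 2·3^1 + 1·3^2
  c_4 = 2 = 2·3^0
  c_5 = 7 = 1·3^0 + 2·3^1
  c_6 = 3 = 0·3^0 + 1·3^1
λ_0 = (0, 0, 2, 2, 1, 0)
λ_1 = (2, 1, 2, 0, 2, 1)
λ_2 = (2, 0, 1, 0, 0, 0)

((0, 0, 2, 2, 1, 0), (2, 1, 2, 0, 2, 1), (2, 0, 1, 0, 0, 0))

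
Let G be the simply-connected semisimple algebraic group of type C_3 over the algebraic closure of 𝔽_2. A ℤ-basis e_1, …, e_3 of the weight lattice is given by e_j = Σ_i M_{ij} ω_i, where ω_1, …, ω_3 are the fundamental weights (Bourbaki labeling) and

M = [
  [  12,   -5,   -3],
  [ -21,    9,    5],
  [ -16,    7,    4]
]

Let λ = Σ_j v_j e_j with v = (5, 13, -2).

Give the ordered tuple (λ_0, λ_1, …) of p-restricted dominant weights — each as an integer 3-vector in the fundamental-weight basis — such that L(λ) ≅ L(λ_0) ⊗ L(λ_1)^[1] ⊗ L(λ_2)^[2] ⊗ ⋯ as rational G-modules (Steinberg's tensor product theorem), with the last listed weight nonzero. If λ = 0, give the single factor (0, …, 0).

In the fundamental-weight basis, λ has coordinates c = M·v (v = (5, 13, -2)):
  c_1 = 12*5 + -5*13 + -3*-2 = 1
  c_2 = -21*5 + 9*13 + 5*-2 = 2
  c_3 = -16*5 + 7*13 + 4*-2 = 3
Base-2 expansion of each c_i:
  c_1 = 1 = 1·2^0
  c_2 = 2 = 0·2^0 + 1·2^1
  c_3 = 3 = 1·2^0 + 1·2^1
Factor λ_0 = (1, 0, 1)
Factor λ_1 = (0, 1, 1)

((1, 0, 1), (0, 1, 1))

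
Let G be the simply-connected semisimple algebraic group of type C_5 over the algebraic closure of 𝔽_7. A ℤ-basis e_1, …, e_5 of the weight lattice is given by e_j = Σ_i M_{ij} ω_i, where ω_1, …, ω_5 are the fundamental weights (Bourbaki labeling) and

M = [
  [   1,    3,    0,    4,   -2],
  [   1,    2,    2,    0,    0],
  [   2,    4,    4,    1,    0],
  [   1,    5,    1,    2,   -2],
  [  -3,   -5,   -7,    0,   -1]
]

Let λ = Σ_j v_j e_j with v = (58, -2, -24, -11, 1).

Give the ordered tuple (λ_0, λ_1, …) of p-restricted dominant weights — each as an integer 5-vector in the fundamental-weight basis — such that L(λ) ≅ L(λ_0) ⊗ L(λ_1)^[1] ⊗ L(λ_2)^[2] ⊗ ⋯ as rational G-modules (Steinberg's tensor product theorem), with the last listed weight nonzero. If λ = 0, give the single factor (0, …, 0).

ω-coordinates c = M·v, v = (58, -2, -24, -11, 1):
  c_1 = (1)·(58) + (3)·(-2) + (0)·(-24) + (4)·(-11) + (-2)·(1) = 6
  c_2 = (1)·(58) + (2)·(-2) + (2)·(-24) + (0)·(-11) + (0)·(1) = 6
  c_3 = (2)·(58) + (4)·(-2) + (4)·(-24) + (1)·(-11) + (0)·(1) = 1
  c_4 = (1)·(58) + (5)·(-2) + (1)·(-24) + (2)·(-11) + (-2)·(1) = 0
  c_5 = (-3)·(58) + (-5)·(-2) + (-7)·(-24) + (0)·(-11) + (-1)·(1) = 3
p = 7; digits c_i = Σ_j d_{ij}·7^j, 0 ≤ d_{ij} < 7:
  c_1 = 6 = 6·7^0
  c_2 = 6 = 6·7^0
  c_3 = 1 = 1·7^0
  c_4 = 0
  c_5 = 3 = 3·7^0
Factor λ_0 = (6, 6, 1, 0, 3)

((6, 6, 1, 0, 3),)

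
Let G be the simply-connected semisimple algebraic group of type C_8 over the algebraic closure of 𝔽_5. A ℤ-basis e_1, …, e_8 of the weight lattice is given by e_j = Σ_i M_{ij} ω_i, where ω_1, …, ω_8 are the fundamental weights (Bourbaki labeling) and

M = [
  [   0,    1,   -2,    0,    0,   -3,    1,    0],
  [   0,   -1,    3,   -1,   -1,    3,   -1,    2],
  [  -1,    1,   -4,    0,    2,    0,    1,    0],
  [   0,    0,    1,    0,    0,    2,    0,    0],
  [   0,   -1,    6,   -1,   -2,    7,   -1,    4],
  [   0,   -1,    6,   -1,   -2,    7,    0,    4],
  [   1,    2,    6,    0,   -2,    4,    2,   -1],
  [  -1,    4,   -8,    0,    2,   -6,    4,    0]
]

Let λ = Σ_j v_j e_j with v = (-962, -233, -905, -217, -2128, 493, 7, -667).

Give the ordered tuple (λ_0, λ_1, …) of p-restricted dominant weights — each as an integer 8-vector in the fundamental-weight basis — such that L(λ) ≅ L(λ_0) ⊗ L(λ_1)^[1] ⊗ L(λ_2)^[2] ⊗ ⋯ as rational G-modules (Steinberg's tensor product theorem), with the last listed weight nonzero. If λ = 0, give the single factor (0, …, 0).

In the fundamental-weight basis, λ has coordinates c = M·v (v = (-962, -233, -905, -217, -2128, 493, 7, -667)):
  c_1 = 0*-962 + 1*-233 + -2*-905 + 0*-217 + 0*-2128 + -3*493 + 1*7 + 0*-667 = 105
  c_2 = 0*-962 + -1*-233 + 3*-905 + -1*-217 + -1*-2128 + 3*493 + -1*7 + 2*-667 = 1
  c_3 = -1*-962 + 1*-233 + -4*-905 + 0*-217 + 2*-2128 + 0*493 + 1*7 + 0*-667 = 100
  c_4 = 0*-962 + 0*-233 + 1*-905 + 0*-217 + 0*-2128 + 2*493 + 0*7 + 0*-667 = 81
  c_5 = 0*-962 + -1*-233 + 6*-905 + -1*-217 + -2*-2128 + 7*493 + -1*7 + 4*-667 = 52
  c_6 = 0*-962 + -1*-233 + 6*-905 + -1*-217 + -2*-2128 + 7*493 + 0*7 + 4*-667 = 59
  c_7 = 1*-962 + 2*-233 + 6*-905 + 0*-217 + -2*-2128 + 4*493 + 2*7 + -1*-667 = 51
  c_8 = -1*-962 + 4*-233 + -8*-905 + 0*-217 + 2*-2128 + -6*493 + 4*7 + 0*-667 = 84
p = 5; digits c_i = Σ_j d_{ij}·5^j, 0 ≤ d_{ij} < 5:
  c_1 = 105 = 0·5^0 + 1·5^1 + 4·5^2
  c_2 = 1 = 1·5^0
  c_3 = 100 = 0·5^0 + 0·5^1 + 4·5^2
  c_4 = 81 = 1·5^0 + 1·5^1 + 3·5^2
  c_5 = 52 = 2·5^0 + 0·5^1 + 2·5^2
  c_6 = 59 = 4·5^0 + 1·5^1 + 2·5^2
  c_7 = 51 = 1·5^0 + 0·5^1 + 2·5^2
  c_8 = 84 = 4·5^0 + 1·5^1 + 3·5^2
λ_0 = (0, 1, 0, 1, 2, 4, 1, 4)
λ_1 = (1, 0, 0, 1, 0, 1, 0, 1)
λ_2 = (4, 0, 4, 3, 2, 2, 2, 3)

((0, 1, 0, 1, 2, 4, 1, 4), (1, 0, 0, 1, 0, 1, 0, 1), (4, 0, 4, 3, 2, 2, 2, 3))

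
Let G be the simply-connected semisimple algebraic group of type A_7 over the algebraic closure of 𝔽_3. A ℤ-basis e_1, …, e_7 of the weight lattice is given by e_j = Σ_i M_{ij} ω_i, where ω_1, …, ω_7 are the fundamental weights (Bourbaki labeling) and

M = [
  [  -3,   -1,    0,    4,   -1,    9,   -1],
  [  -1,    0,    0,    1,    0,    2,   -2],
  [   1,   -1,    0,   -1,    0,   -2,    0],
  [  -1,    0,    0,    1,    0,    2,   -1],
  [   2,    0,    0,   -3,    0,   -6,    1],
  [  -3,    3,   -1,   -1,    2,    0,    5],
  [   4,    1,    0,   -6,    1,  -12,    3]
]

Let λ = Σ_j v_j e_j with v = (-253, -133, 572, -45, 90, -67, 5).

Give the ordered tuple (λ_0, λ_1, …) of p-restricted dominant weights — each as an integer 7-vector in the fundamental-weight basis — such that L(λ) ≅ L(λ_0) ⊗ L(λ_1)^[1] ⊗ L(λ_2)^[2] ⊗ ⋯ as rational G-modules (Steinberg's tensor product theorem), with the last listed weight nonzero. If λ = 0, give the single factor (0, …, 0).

((2, 1, 2, 0, 0, 2, 1), (1, 0, 1, 2, 0, 0, 2), (1, 1, 0, 1, 1, 1, 0), (0, 2, 2, 2, 1, 1, 1))

In the fundamental-weight basis, λ has coordinates c = M·v (v = (-253, -133, 572, -45, 90, -67, 5)):
  c_1 = (-3)·(-253) + (-1)·(-133) + (0)·(572) + (4)·(-45) + (-1)·(90) + (9)·(-67) + (-1)·(5) = 14
  c_2 = (-1)·(-253) + (0)·(-133) + (0)·(572) + (1)·(-45) + (0)·(90) + (2)·(-67) + (-2)·(5) = 64
  c_3 = (1)·(-253) + (-1)·(-133) + (0)·(572) + (-1)·(-45) + (0)·(90) + (-2)·(-67) + (0)·(5) = 59
  c_4 = (-1)·(-253) + (0)·(-133) + (0)·(572) + (1)·(-45) + (0)·(90) + (2)·(-67) + (-1)·(5) = 69
  c_5 = (2)·(-253) + (0)·(-133) + (0)·(572) + (-3)·(-45) + (0)·(90) + (-6)·(-67) + (1)·(5) = 36
  c_6 = (-3)·(-253) + (3)·(-133) + (-1)·(572) + (-1)·(-45) + (2)·(90) + (0)·(-67) + (5)·(5) = 38
  c_7 = (4)·(-253) + (1)·(-133) + (0)·(572) + (-6)·(-45) + (1)·(90) + (-12)·(-67) + (3)·(5) = 34
Base-3 expansion of each c_i:
  c_1 = 14 = 2·3^0 + 1·3^1 + 1·3^2
  c_2 = 64 = 1·3^0 + 0·3^1 + 1·3^2 + 2·3^3
  c_3 = 59 = 2·3^0 + 1·3^1 + 0·3^2 + 2·3^3
  c_4 = 69 = 0·3^0 + 2·3^1 + 1·3^2 + 2·3^3
  c_5 = 36 = 0·3^0 + 0·3^1 + 1·3^2 + 1·3^3
  c_6 = 38 = 2·3^0 + 0·3^1 + 1·3^2 + 1·3^3
  c_7 = 34 = 1·3^0 + 2·3^1 + 0·3^2 + 1·3^3
Factor λ_0 = (2, 1, 2, 0, 0, 2, 1)
Factor λ_1 = (1, 0, 1, 2, 0, 0, 2)
Factor λ_2 = (1, 1, 0, 1, 1, 1, 0)
Factor λ_3 = (0, 2, 2, 2, 1, 1, 1)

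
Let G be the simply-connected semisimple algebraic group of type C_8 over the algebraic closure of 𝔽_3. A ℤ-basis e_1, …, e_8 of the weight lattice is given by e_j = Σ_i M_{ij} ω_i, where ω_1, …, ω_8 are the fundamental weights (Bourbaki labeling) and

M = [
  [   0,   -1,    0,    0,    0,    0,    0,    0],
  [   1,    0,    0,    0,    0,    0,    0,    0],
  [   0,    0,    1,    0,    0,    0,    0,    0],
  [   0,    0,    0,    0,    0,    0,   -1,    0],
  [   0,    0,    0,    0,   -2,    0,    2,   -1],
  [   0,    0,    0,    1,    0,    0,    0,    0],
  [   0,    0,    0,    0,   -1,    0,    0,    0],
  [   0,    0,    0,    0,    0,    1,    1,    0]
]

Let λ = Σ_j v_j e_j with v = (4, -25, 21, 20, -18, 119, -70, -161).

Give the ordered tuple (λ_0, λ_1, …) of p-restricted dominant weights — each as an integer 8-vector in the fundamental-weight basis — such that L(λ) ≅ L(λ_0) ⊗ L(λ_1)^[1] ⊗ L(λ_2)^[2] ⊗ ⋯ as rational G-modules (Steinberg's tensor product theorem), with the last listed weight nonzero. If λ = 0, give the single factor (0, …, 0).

((1, 1, 0, 1, 0, 2, 0, 1), (2, 1, 1, 2, 1, 0, 0, 1), (2, 0, 2, 1, 0, 2, 2, 2), (0, 0, 0, 2, 2, 0, 0, 1))

Compute c_i = Σ_j M_{ij} v_j with v = (4, -25, 21, 20, -18, 119, -70, -161):
  c_1 = (0)·(4) + (-1)·(-25) + (0)·(21) + (0)·(20) + (0)·(-18) + (0)·(119) + (0)·(-70) + (0)·(-161) = 25
  c_2 = (1)·(4) + (0)·(-25) + (0)·(21) + (0)·(20) + (0)·(-18) + (0)·(119) + (0)·(-70) + (0)·(-161) = 4
  c_3 = (0)·(4) + (0)·(-25) + (1)·(21) + (0)·(20) + (0)·(-18) + (0)·(119) + (0)·(-70) + (0)·(-161) = 21
  c_4 = (0)·(4) + (0)·(-25) + (0)·(21) + (0)·(20) + (0)·(-18) + (0)·(119) + (-1)·(-70) + (0)·(-161) = 70
  c_5 = (0)·(4) + (0)·(-25) + (0)·(21) + (0)·(20) + (-2)·(-18) + (0)·(119) + (2)·(-70) + (-1)·(-161) = 57
  c_6 = (0)·(4) + (0)·(-25) + (0)·(21) + (1)·(20) + (0)·(-18) + (0)·(119) + (0)·(-70) + (0)·(-161) = 20
  c_7 = (0)·(4) + (0)·(-25) + (0)·(21) + (0)·(20) + (-1)·(-18) + (0)·(119) + (0)·(-70) + (0)·(-161) = 18
  c_8 = (0)·(4) + (0)·(-25) + (0)·(21) + (0)·(20) + (0)·(-18) + (1)·(119) + (1)·(-70) + (0)·(-161) = 49
Expand coordinatewise in base 3:
  c_1 = 25 = 1·3^0 + 2·3^1 + 2·3^2
  c_2 = 4 = 1·3^0 + 1·3^1
  c_3 = 21 = 0·3^0 + 1·3^1 + 2·3^2
  c_4 = 70 = 1·3^0 + 2·3^1 + 1·3^2 + 2·3^3
  c_5 = 57 = 0·3^0 + 1·3^1 + 0·3^2 + 2·3^3
  c_6 = 20 = 2·3^0 + 0·3^1 + 2·3^2
  c_7 = 18 = 0·3^0 + 0·3^1 + 2·3^2
  c_8 = 49 = 1·3^0 + 1·3^1 + 2·3^2 + 1·3^3
λ_0 = (1, 1, 0, 1, 0, 2, 0, 1)
λ_1 = (2, 1, 1, 2, 1, 0, 0, 1)
λ_2 = (2, 0, 2, 1, 0, 2, 2, 2)
λ_3 = (0, 0, 0, 2, 2, 0, 0, 1)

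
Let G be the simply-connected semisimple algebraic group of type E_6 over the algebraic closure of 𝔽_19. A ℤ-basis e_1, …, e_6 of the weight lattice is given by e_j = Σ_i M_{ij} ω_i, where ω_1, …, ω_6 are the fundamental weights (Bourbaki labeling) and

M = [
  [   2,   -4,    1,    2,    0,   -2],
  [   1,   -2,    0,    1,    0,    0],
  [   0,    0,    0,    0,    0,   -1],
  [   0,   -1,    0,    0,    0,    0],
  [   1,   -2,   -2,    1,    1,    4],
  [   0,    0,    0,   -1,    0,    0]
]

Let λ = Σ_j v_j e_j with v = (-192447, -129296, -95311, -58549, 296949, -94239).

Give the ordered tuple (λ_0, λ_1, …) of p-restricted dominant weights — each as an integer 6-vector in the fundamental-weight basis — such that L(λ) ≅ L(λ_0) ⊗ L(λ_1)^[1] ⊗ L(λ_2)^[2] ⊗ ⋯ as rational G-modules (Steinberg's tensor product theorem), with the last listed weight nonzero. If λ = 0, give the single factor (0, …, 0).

ω-coordinates c = M·v, v = (-192447, -129296, -95311, -58549, 296949, -94239):
  c_1 = 2*-192447 + -4*-129296 + 1*-95311 + 2*-58549 + 0*296949 + -2*-94239 = 108359
  c_2 = 1*-192447 + -2*-129296 + 0*-95311 + 1*-58549 + 0*296949 + 0*-94239 = 7596
  c_3 = 0*-192447 + 0*-129296 + 0*-95311 + 0*-58549 + 0*296949 + -1*-94239 = 94239
  c_4 = 0*-192447 + -1*-129296 + 0*-95311 + 0*-58549 + 0*296949 + 0*-94239 = 129296
  c_5 = 1*-192447 + -2*-129296 + -2*-95311 + 1*-58549 + 1*296949 + 4*-94239 = 118211
  c_6 = 0*-192447 + 0*-129296 + 0*-95311 + -1*-58549 + 0*296949 + 0*-94239 = 58549
Writing each c_i in base p = 19:
  c_1 = 108359 = 2·19^0 + 3·19^1 + 15·19^2 + 15·19^3
  c_2 = 7596 = 15·19^0 + 0·19^1 + 2·19^2 + 1·19^3
  c_3 = 94239 = 18·19^0 + 0·19^1 + 14·19^2 + 13·19^3
  c_4 = 129296 = 1·19^0 + 3·19^1 + 16·19^2 + 18·19^3
  c_5 = 118211 = 12·19^0 + 8·19^1 + 4·19^2 + 17·19^3
  c_6 = 58549 = 10·19^0 + 3·19^1 + 10·19^2 + 8·19^3
p-restricted factor λ_0 = (2, 15, 18, 1, 12, 10)
p-restricted factor λ_1 = (3, 0, 0, 3, 8, 3)
p-restricted factor λ_2 = (15, 2, 14, 16, 4, 10)
p-restricted factor λ_3 = (15, 1, 13, 18, 17, 8)

((2, 15, 18, 1, 12, 10), (3, 0, 0, 3, 8, 3), (15, 2, 14, 16, 4, 10), (15, 1, 13, 18, 17, 8))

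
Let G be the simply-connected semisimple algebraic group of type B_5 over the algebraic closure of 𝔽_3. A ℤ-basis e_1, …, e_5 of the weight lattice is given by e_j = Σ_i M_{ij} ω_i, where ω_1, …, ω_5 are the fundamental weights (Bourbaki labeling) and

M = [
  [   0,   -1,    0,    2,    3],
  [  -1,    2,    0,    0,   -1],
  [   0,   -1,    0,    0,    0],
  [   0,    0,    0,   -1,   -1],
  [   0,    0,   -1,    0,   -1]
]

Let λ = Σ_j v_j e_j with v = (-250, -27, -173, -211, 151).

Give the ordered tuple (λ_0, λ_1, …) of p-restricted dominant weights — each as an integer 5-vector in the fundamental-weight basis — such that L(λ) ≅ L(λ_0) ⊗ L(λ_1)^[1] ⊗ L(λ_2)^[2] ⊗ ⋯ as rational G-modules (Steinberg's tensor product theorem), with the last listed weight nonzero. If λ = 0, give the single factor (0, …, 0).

((1, 0, 0, 0, 1), (1, 0, 0, 2, 1), (0, 2, 0, 0, 2), (2, 1, 1, 2, 0))

Change of basis e → ω: c = M·v where v = (-250, -27, -173, -211, 151):
  c_1 = (0)·(-250) + (-1)·(-27) + (0)·(-173) + (2)·(-211) + (3)·(151) = 58
  c_2 = (-1)·(-250) + (2)·(-27) + (0)·(-173) + (0)·(-211) + (-1)·(151) = 45
  c_3 = (0)·(-250) + (-1)·(-27) + (0)·(-173) + (0)·(-211) + (0)·(151) = 27
  c_4 = (0)·(-250) + (0)·(-27) + (0)·(-173) + (-1)·(-211) + (-1)·(151) = 60
  c_5 = (0)·(-250) + (0)·(-27) + (-1)·(-173) + (0)·(-211) + (-1)·(151) = 22
Writing each c_i in base p = 3:
  c_1 = 58 = 1·3^0 + 1·3^1 + 0·3^2 + 2·3^3
  c_2 = 45 = 0·3^0 + 0·3^1 + 2·3^2 + 1·3^3
  c_3 = 27 = 0·3^0 + 0·3^1 + 0·3^2 + 1·3^3
  c_4 = 60 = 0·3^0 + 2·3^1 + 0·3^2 + 2·3^3
  c_5 = 22 = 1·3^0 + 1·3^1 + 2·3^2
p-restricted factor λ_0 = (1, 0, 0, 0, 1)
p-restricted factor λ_1 = (1, 0, 0, 2, 1)
p-restricted factor λ_2 = (0, 2, 0, 0, 2)
p-restricted factor λ_3 = (2, 1, 1, 2, 0)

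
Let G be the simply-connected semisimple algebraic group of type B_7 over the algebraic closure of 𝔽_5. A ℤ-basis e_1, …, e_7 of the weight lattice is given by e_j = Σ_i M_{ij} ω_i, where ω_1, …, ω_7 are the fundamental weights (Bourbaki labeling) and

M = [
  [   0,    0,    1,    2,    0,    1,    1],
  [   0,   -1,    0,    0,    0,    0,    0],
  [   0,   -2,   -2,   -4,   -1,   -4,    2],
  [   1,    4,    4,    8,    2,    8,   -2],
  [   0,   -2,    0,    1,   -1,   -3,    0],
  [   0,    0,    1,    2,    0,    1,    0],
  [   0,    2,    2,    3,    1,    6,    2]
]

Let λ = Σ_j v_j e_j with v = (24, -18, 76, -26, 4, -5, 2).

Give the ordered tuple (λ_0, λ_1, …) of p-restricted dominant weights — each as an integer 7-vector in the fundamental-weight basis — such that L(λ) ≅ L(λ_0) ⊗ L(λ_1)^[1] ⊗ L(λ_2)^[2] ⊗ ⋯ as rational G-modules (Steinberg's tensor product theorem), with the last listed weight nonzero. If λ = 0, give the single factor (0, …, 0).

Converting to the ω-basis (c_i = row i of M dotted with v = (24, -18, 76, -26, 4, -5, 2)):
  c_1 = (0)·(24) + (0)·(-18) + (1)·(76) + (2)·(-26) + (0)·(4) + (1)·(-5) + (1)·(2) = 21
  c_2 = (0)·(24) + (-1)·(-18) + (0)·(76) + (0)·(-26) + (0)·(4) + (0)·(-5) + (0)·(2) = 18
  c_3 = (0)·(24) + (-2)·(-18) + (-2)·(76) + (-4)·(-26) + (-1)·(4) + (-4)·(-5) + (2)·(2) = 8
  c_4 = (1)·(24) + (4)·(-18) + (4)·(76) + (8)·(-26) + (2)·(4) + (8)·(-5) + (-2)·(2) = 12
  c_5 = (0)·(24) + (-2)·(-18) + (0)·(76) + (1)·(-26) + (-1)·(4) + (-3)·(-5) + (0)·(2) = 21
  c_6 = (0)·(24) + (0)·(-18) + (1)·(76) + (2)·(-26) + (0)·(4) + (1)·(-5) + (0)·(2) = 19
  c_7 = (0)·(24) + (2)·(-18) + (2)·(76) + (3)·(-26) + (1)·(4) + (6)·(-5) + (2)·(2) = 16
Expand coordinatewise in base 5:
  c_1 = 21 = 1·5^0 + 4·5^1
  c_2 = 18 = 3·5^0 + 3·5^1
  c_3 = 8 = 3·5^0 + 1·5^1
  c_4 = 12 = 2·5^0 + 2·5^1
  c_5 = 21 = 1·5^0 + 4·5^1
  c_6 = 19 = 4·5^0 + 3·5^1
  c_7 = 16 = 1·5^0 + 3·5^1
λ_0 = (1, 3, 3, 2, 1, 4, 1)
λ_1 = (4, 3, 1, 2, 4, 3, 3)

((1, 3, 3, 2, 1, 4, 1), (4, 3, 1, 2, 4, 3, 3))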